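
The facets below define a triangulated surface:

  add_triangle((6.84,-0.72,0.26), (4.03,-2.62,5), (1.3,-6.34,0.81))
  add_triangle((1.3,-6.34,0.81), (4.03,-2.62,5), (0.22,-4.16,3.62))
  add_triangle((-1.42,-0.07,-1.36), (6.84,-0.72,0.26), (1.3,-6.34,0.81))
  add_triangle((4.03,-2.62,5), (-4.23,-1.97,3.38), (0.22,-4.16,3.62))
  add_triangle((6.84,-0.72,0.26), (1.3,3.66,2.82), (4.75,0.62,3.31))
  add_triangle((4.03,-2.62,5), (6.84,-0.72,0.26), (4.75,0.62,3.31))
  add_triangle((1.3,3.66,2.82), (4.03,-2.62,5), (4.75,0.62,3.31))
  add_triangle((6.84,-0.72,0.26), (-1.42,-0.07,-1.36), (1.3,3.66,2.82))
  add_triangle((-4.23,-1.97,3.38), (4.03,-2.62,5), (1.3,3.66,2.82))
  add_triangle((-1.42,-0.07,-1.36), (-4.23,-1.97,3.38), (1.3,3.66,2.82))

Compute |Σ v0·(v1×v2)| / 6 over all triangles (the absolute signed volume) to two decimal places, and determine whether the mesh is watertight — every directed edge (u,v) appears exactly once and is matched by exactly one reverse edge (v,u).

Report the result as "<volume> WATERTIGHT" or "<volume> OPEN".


Per-triangle v0·(v1×v2)/6:
  t1: +32.3708
  t2: +14.5192
  t3: +9.4260
  t4: +12.6682
  t5: +10.0080
  t6: +14.0220
  t7: +10.8234
  t8: +4.9598
  t9: +29.9353
  t10: +6.9808
Σ = +145.7136 → |volume| = 145.71

Directed edges: 30 total; 4 unmatched, e.g. (0.22,-4.16,3.62)→(1.3,-6.34,0.81) → open.

145.71 OPEN


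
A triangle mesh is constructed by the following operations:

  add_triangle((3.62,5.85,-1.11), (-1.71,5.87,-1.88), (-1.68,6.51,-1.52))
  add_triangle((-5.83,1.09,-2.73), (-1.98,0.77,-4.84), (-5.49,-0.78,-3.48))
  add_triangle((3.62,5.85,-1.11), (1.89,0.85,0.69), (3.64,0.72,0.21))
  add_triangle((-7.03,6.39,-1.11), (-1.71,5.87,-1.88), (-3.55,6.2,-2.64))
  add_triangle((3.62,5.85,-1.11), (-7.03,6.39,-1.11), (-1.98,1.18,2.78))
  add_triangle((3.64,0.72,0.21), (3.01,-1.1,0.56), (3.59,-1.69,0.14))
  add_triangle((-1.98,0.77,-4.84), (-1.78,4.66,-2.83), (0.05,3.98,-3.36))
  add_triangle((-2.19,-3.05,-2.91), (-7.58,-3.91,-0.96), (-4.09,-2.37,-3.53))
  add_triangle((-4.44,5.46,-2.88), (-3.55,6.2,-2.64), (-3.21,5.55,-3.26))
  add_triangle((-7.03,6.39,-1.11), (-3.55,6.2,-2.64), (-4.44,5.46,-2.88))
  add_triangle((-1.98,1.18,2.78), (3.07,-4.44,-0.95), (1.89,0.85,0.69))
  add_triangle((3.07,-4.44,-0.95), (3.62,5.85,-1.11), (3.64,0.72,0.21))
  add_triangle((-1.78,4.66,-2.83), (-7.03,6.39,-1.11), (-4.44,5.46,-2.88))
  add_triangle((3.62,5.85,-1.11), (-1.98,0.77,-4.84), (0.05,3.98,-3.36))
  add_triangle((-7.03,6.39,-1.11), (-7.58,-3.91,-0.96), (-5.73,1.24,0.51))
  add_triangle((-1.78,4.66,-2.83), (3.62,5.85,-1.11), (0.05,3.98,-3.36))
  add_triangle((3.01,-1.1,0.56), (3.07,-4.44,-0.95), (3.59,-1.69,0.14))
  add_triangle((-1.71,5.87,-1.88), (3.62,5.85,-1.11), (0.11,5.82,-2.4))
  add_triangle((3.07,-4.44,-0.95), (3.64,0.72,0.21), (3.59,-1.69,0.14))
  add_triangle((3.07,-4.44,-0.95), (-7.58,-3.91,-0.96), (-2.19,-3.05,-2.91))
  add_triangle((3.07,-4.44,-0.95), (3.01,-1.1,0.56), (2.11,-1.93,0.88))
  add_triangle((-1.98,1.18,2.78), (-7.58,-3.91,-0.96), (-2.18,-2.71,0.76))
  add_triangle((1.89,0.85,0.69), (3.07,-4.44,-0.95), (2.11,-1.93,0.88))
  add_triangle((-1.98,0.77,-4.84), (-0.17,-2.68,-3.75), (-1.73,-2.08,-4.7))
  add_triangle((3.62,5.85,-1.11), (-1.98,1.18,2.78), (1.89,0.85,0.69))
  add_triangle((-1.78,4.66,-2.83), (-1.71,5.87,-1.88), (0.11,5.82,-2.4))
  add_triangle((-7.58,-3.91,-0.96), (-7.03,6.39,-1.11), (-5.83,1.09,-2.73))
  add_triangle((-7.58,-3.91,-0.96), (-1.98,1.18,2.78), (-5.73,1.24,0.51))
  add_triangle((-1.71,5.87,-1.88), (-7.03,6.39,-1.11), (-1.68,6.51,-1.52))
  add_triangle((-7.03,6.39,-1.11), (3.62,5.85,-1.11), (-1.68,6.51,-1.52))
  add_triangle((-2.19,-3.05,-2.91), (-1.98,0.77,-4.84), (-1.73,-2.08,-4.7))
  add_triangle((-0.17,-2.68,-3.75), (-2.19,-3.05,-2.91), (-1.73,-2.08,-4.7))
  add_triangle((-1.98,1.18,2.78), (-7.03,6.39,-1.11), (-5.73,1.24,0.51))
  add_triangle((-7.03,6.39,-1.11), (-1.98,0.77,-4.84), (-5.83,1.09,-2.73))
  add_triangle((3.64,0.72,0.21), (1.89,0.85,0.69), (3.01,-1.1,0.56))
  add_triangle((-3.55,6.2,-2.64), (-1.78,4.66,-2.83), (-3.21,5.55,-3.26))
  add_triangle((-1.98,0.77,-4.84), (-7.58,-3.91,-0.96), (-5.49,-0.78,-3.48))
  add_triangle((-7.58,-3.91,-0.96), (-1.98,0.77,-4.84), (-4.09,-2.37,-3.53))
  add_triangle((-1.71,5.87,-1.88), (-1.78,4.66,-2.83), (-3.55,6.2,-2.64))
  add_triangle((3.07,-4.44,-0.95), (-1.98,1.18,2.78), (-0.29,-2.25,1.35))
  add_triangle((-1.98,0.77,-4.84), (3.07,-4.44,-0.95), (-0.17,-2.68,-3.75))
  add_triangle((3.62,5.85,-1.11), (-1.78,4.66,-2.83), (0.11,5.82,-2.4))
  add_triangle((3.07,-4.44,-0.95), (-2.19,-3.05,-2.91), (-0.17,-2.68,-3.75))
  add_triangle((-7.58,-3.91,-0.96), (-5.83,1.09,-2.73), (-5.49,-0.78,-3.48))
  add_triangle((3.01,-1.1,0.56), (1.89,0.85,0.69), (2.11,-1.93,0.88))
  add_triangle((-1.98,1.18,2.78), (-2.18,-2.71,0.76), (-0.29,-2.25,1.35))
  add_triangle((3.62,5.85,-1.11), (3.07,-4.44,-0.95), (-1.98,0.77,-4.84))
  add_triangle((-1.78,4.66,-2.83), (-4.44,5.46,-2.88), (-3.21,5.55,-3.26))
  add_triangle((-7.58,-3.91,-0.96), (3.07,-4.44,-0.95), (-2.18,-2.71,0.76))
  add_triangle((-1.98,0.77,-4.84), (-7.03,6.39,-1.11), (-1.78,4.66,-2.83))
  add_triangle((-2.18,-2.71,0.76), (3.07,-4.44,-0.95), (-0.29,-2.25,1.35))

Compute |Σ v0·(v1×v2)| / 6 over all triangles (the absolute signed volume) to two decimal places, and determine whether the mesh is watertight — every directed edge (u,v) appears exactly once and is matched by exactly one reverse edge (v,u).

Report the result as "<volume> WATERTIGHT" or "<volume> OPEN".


339.16 OPEN

Per-triangle v0·(v1×v2)/6:
  t1: +2.7812
  t2: +7.2212
  t3: +2.1904
  t4: +4.9064
  t5: +31.8996
  t6: +0.6316
  t7: +6.5671
  t8: +6.4416
  t9: +1.1989
  t10: +4.1205
  t11: +5.0720
  t12: +7.5488
  t13: -3.5129
  t14: +4.8038
  t15: +16.8007
  t16: +7.2667
  t17: +0.5902
  t18: +4.1407
  t19: +1.4356
  t20: +16.7859
  t21: +1.6958
  t22: +8.9520
  t23: -2.0790
  t24: +2.6021
  t25: +6.2444
  t26: +2.5841
  t27: +24.0650
  t28: +12.6283
  t29: +3.0551
  t30: +3.6200
  t31: +2.8261
  t32: +2.5650
  t33: +13.3522
  t34: +20.1451
  t35: +0.7091
  t36: +0.8512
  t37: +5.5945
  t38: +8.3252
  t39: +2.0115
  t40: +1.8746
  t41: +4.0896
  t42: +0.7322
  t43: +6.7258
  t44: +9.2515
  t45: +0.5735
  t46: +3.0870
  t47: +30.9171
  t48: -0.1669
  t49: +10.5661
  t50: +19.2121
  t51: +3.6639
Σ = +339.1643 → |volume| = 339.16

Directed edges: 153 total; 3 unmatched, e.g. (-4.09,-2.37,-3.53)→(-2.19,-3.05,-2.91) → open.


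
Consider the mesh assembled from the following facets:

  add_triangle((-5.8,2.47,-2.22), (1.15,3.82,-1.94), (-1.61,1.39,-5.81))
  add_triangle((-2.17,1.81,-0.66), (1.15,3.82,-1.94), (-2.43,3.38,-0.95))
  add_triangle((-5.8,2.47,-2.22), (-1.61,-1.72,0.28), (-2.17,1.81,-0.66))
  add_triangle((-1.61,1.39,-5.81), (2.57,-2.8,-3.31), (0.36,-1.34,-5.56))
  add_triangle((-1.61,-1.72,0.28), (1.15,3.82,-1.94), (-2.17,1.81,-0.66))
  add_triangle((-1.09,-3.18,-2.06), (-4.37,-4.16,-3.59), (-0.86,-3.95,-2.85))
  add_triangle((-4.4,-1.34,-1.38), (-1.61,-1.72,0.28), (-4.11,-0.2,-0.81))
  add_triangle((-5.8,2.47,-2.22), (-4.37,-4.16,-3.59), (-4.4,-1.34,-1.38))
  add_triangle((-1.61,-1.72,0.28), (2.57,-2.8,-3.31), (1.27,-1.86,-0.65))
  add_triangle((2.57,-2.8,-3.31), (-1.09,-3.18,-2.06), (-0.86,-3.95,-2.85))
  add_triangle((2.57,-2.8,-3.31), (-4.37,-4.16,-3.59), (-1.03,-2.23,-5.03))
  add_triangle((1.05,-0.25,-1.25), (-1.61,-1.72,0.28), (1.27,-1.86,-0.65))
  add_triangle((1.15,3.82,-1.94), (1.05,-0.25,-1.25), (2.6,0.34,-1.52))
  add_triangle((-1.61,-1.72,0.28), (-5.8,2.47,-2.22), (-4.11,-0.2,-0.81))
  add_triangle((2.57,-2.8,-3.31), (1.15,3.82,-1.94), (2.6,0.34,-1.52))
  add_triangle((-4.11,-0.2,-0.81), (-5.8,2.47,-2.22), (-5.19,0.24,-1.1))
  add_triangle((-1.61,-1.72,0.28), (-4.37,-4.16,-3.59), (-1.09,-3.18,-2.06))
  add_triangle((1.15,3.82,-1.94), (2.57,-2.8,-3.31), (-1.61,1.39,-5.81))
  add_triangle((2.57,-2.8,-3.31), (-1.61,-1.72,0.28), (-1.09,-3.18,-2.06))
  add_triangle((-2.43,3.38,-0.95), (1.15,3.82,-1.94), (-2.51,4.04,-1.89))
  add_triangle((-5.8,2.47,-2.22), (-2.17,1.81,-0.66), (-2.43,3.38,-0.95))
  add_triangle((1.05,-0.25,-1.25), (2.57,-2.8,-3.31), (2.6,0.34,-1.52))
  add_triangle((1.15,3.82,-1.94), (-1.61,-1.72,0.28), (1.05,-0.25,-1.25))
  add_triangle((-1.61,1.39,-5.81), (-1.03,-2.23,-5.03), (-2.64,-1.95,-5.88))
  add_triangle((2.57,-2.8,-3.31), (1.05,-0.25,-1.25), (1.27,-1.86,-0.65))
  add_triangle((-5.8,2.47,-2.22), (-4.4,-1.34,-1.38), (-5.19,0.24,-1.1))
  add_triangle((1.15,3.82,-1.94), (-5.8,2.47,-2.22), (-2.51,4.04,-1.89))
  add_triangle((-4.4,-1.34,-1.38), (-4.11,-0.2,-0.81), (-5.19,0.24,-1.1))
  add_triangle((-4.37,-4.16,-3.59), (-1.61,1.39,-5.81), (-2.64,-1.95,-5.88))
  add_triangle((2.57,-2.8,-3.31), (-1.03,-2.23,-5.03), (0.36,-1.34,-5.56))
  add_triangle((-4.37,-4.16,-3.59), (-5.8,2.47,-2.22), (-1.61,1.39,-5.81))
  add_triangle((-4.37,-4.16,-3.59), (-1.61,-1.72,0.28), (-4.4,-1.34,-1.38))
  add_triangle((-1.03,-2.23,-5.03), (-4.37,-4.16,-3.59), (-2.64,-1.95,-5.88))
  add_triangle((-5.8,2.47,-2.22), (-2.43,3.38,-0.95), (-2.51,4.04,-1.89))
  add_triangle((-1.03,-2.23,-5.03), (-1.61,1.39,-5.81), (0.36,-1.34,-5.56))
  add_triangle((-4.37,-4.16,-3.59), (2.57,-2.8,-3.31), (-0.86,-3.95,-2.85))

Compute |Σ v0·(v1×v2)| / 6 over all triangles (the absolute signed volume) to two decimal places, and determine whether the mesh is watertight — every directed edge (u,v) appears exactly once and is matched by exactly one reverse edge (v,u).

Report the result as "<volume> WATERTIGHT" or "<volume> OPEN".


Per-triangle v0·(v1×v2)/6:
  t1: +20.0170
  t2: -0.7560
  t3: +1.1642
  t4: +2.4057
  t5: -1.2061
  t6: +0.6887
  t7: +1.0374
  t8: +7.7267
  t9: +1.8327
  t10: +0.1531
  t11: +11.0537
  t12: -0.7634
  t13: -1.2244
  t14: -0.0850
  t15: +4.5970
  t16: -0.2179
  t17: +2.6596
  t18: +17.2018
  t19: +1.7991
  t20: +1.4635
  t21: +0.4038
  t22: -0.5611
  t23: -1.3827
  t24: +4.5426
  t25: +0.3983
  t26: +2.1749
  t27: +2.9645
  t28: +0.2325
  t29: +6.0594
  t30: +4.7370
  t31: +31.5348
  t32: +3.6299
  t33: +5.0934
  t34: +2.0495
  t35: +5.3785
  t36: +4.1733
Σ = +140.9761 → |volume| = 140.98

Directed edges: 108 total, each appears once with its reverse present → watertight.

140.98 WATERTIGHT


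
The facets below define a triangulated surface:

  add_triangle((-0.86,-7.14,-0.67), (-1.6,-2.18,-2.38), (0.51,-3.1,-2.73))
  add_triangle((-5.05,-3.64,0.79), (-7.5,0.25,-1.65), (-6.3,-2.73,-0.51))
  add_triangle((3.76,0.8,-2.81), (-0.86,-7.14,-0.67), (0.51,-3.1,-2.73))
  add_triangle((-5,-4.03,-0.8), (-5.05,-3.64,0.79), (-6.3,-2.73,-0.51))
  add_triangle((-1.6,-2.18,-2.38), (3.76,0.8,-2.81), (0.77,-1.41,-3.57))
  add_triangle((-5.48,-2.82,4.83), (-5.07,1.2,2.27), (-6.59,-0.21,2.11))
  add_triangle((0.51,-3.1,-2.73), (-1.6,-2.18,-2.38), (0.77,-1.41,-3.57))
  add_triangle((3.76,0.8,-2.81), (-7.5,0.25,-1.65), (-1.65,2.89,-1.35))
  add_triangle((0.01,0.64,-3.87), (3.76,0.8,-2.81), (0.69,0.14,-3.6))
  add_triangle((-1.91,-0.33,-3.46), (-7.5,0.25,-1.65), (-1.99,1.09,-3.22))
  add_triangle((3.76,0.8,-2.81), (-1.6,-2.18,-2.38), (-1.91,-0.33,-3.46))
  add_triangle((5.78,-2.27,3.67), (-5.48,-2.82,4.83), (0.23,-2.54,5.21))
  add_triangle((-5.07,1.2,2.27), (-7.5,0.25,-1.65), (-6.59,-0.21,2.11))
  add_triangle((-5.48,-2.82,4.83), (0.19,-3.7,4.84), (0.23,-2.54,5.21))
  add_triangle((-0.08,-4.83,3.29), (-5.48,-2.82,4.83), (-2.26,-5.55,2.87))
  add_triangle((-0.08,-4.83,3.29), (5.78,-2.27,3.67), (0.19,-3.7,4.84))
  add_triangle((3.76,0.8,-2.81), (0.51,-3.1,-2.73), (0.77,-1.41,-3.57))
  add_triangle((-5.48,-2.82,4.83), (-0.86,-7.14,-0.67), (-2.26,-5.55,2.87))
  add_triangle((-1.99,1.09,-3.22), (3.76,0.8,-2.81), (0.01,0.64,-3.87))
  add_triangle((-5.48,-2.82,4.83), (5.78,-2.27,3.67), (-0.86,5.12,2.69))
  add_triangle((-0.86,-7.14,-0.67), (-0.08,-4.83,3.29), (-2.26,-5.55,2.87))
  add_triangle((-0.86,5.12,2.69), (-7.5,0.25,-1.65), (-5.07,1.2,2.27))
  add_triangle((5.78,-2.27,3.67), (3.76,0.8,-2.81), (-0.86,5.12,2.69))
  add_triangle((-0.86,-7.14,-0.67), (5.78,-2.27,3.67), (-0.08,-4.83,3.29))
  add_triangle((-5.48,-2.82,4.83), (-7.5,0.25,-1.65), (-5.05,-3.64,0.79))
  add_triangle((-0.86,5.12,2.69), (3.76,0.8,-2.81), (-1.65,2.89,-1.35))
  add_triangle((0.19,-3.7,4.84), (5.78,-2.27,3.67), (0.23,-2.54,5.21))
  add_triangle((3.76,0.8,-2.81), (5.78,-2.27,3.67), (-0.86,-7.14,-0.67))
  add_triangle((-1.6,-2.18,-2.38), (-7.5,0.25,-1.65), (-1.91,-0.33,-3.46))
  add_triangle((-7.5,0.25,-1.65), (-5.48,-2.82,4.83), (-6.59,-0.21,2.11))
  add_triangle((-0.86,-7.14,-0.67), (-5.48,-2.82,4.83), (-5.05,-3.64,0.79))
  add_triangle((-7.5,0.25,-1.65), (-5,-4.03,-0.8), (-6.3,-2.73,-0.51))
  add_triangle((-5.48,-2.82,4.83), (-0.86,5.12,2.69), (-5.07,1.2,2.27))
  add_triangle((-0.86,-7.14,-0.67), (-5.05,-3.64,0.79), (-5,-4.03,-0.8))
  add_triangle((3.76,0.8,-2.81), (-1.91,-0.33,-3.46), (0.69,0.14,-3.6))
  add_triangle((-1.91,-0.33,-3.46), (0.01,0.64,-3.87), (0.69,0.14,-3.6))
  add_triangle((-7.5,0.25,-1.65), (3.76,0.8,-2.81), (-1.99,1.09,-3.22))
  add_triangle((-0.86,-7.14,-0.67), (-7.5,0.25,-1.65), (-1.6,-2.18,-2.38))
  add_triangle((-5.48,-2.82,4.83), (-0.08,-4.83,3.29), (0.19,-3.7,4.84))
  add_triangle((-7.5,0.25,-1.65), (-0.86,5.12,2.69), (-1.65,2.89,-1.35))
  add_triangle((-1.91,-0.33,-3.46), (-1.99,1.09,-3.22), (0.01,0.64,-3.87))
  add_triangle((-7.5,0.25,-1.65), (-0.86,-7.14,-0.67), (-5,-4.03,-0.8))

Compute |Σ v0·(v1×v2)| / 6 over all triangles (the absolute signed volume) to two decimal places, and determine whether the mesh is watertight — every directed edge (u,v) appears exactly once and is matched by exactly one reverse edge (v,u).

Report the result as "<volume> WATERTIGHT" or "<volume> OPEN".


Per-triangle v0·(v1×v2)/6:
  t1: +6.1688
  t2: +2.8161
  t3: +7.6010
  t4: +2.9479
  t5: +0.0745
  t6: +6.4780
  t7: +2.4841
  t8: +11.7477
  t9: +1.2494
  t10: +5.2588
  t11: +5.8054
  t12: -4.6465
  t13: +6.4059
  t14: +6.6168
  t15: +9.0594
  t16: +10.4340
  t17: +3.7044
  t18: +11.0928
  t19: +1.7816
  t20: +53.7814
  t21: +9.1140
  t22: +17.8347
  t23: +31.0412
  t24: +24.6461
  t25: +21.5969
  t26: +12.7424
  t27: +6.5487
  t28: +37.7117
  t29: +7.4882
  t30: +10.1195
  t31: +21.0363
  t32: +3.4928
  t33: +17.8913
  t34: +8.3941
  t35: -0.1685
  t36: +0.9597
  t37: -1.4360
  t38: +16.8303
  t39: +10.7344
  t40: +16.4846
  t41: +1.8529
  t42: +5.2104
Σ = +430.9871 → |volume| = 430.99

Directed edges: 126 total, each appears once with its reverse present → watertight.

430.99 WATERTIGHT


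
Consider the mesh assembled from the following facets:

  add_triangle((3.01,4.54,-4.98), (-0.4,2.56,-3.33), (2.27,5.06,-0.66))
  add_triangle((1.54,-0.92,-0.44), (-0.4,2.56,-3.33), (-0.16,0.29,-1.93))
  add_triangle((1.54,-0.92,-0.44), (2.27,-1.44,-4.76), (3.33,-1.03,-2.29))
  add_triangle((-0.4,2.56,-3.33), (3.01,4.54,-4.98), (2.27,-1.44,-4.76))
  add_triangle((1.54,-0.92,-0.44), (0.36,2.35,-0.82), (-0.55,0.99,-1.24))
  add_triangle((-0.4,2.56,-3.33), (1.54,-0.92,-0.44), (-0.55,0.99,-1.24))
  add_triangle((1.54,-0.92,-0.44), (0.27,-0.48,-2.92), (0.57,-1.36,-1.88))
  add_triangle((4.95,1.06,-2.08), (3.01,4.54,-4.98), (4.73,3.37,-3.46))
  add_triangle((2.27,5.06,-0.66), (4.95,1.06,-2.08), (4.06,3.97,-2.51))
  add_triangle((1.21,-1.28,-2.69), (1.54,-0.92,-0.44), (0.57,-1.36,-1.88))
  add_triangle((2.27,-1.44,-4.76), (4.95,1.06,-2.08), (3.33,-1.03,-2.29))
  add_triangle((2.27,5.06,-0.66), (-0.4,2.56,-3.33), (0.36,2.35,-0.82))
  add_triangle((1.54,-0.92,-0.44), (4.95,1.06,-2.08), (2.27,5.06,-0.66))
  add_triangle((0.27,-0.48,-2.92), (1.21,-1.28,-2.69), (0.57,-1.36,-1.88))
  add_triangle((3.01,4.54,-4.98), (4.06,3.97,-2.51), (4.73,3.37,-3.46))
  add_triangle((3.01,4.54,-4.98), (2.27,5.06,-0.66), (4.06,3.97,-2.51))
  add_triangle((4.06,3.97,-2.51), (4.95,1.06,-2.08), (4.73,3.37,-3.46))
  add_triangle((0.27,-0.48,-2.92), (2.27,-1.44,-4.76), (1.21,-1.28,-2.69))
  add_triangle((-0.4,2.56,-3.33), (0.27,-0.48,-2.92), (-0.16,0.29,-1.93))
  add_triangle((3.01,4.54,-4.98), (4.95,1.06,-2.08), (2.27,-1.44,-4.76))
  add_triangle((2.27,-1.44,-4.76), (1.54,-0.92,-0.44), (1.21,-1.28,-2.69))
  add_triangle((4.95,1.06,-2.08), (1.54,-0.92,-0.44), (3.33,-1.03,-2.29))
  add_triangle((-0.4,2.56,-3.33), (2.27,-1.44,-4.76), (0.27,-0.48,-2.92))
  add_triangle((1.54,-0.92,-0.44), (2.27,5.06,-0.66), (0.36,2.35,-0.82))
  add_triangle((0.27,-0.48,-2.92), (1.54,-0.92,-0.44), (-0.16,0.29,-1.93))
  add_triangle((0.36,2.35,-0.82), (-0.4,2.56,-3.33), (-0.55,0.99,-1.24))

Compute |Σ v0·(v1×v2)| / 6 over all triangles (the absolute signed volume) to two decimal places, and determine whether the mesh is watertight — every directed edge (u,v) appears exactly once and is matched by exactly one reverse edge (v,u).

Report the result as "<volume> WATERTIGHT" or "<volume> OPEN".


65.92 WATERTIGHT

Per-triangle v0·(v1×v2)/6:
  t1: +8.1891
  t2: -1.0051
  t3: +1.0412
  t4: +11.3339
  t5: -0.7981
  t6: +0.2476
  t7: -0.6034
  t8: +2.4926
  t9: +3.7855
  t10: +0.3679
  t11: +4.0580
  t12: +1.0836
  t13: +1.0845
  t14: +0.3301
  t15: +3.2280
  t16: +6.7980
  t17: +2.2031
  t18: +0.4385
  t19: +0.3026
  t20: +18.1355
  t21: +0.5375
  t22: +1.2162
  t23: +2.5407
  t24: -1.1735
  t25: -0.3035
  t26: +0.3921
Σ = +65.9226 → |volume| = 65.92

Directed edges: 78 total, each appears once with its reverse present → watertight.


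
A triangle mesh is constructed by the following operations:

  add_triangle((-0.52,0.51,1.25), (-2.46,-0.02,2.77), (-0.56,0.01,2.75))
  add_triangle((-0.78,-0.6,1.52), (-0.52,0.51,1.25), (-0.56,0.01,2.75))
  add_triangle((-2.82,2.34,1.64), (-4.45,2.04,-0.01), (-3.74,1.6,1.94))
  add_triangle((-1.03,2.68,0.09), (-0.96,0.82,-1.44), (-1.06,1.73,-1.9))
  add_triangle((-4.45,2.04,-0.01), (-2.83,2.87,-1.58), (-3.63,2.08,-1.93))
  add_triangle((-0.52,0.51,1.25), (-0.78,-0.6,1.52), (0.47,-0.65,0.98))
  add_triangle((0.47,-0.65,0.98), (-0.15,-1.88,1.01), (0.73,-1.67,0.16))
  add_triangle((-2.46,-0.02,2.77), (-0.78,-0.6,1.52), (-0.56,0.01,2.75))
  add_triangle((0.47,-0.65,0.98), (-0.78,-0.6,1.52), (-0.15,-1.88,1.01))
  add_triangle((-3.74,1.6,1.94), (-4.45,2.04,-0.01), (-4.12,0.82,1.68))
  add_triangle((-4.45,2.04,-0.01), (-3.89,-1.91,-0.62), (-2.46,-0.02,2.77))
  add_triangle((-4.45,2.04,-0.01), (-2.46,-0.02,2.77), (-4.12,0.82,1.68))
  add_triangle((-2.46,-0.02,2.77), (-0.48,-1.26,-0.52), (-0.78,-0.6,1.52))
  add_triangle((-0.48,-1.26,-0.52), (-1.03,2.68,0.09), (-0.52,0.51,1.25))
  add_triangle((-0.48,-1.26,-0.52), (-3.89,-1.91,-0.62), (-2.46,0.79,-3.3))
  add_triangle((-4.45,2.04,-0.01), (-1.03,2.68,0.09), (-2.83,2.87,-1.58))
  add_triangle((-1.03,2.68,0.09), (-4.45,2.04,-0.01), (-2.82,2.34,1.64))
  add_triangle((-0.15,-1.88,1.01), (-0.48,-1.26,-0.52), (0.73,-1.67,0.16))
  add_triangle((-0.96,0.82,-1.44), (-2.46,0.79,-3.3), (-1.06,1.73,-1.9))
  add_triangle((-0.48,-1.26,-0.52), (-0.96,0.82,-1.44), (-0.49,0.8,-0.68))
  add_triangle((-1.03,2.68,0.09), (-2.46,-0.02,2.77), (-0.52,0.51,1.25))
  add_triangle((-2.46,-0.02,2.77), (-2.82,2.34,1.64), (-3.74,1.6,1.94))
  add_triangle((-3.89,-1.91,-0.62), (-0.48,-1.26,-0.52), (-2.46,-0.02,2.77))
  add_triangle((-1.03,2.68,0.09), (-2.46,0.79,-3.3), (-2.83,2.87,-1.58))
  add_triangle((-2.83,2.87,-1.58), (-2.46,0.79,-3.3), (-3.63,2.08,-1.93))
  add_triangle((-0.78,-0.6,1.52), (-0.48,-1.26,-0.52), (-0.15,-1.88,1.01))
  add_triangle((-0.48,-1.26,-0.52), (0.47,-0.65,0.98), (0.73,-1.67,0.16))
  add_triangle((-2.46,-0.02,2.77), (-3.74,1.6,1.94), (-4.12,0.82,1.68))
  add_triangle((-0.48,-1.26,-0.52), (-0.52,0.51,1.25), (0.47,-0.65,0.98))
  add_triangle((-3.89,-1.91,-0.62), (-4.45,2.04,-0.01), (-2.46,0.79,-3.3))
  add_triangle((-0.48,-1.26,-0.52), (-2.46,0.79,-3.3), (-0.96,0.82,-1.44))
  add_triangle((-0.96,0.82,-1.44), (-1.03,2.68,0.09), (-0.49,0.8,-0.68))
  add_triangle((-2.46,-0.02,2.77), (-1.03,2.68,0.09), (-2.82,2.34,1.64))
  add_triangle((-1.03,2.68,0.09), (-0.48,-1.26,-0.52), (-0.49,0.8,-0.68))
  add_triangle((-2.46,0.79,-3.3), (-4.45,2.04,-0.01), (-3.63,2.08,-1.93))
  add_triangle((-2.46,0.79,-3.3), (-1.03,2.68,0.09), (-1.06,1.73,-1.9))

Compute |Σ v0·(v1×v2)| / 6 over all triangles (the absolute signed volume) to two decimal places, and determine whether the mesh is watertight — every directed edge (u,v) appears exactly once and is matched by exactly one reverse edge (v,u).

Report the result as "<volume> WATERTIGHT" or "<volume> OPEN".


Per-triangle v0·(v1×v2)/6:
  t1: +0.4429
  t2: -0.1827
  t3: +1.6532
  t4: -0.3050
  t5: +1.7562
  t6: +0.2554
  t7: +0.2912
  t8: +0.5197
  t9: +0.3405
  t10: +1.4009
  t11: +8.1230
  t12: -0.7620
  t13: +0.5886
  t14: -0.6001
  t15: +2.5056
  t16: +2.6845
  t17: +2.6241
  t18: +0.4114
  t19: -0.0136
  t20: -0.0269
  t21: +0.9580
  t22: +1.1741
  t23: +1.7584
  t24: +0.9514
  t25: +1.5328
  t26: +0.4170
  t27: -0.2301
  t28: +1.1833
  t29: -0.3439
  t30: +8.8711
  t31: +0.0622
  t32: +0.0839
  t33: +0.6559
  t34: -0.2655
  t35: +1.4976
  t36: +1.2989
Σ = +41.3119 → |volume| = 41.31

Directed edges: 108 total, each appears once with its reverse present → watertight.

41.31 WATERTIGHT


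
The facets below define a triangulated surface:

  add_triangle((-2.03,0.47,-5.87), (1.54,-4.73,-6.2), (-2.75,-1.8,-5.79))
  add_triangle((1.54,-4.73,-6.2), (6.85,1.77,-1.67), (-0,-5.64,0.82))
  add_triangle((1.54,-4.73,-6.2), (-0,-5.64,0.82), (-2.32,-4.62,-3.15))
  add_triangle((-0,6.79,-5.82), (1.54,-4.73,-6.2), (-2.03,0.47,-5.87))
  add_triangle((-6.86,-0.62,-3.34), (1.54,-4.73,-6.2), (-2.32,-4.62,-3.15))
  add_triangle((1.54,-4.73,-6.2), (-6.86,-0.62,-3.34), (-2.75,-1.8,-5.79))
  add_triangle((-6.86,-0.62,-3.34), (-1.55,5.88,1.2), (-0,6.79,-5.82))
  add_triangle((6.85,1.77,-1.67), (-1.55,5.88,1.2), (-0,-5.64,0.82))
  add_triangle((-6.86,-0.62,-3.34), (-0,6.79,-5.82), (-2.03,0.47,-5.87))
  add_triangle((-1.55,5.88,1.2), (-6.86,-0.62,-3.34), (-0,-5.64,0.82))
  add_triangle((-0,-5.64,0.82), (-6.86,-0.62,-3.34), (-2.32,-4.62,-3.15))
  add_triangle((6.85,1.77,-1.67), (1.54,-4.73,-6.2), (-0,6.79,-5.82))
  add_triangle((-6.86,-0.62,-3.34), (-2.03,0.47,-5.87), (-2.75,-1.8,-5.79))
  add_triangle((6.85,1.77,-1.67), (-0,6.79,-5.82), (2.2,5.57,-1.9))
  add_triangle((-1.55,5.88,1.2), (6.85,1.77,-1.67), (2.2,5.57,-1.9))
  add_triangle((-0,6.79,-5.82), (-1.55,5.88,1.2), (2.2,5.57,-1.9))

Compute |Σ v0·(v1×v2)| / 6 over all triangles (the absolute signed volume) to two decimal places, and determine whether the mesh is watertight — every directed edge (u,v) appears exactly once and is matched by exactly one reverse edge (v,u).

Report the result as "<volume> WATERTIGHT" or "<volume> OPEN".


Per-triangle v0·(v1×v2)/6:
  t1: +11.9816
  t2: +42.3049
  t3: +20.5530
  t4: +33.0850
  t5: +23.7961
  t6: +12.4518
  t7: +55.2334
  t8: +11.1732
  t9: +33.5489
  t10: +18.2485
  t11: +17.1634
  t12: +79.2240
  t13: +11.9848
  t14: +22.6618
  t15: +14.4721
  t16: +20.5773
Σ = +428.4597 → |volume| = 428.46

Directed edges: 48 total, each appears once with its reverse present → watertight.

428.46 WATERTIGHT


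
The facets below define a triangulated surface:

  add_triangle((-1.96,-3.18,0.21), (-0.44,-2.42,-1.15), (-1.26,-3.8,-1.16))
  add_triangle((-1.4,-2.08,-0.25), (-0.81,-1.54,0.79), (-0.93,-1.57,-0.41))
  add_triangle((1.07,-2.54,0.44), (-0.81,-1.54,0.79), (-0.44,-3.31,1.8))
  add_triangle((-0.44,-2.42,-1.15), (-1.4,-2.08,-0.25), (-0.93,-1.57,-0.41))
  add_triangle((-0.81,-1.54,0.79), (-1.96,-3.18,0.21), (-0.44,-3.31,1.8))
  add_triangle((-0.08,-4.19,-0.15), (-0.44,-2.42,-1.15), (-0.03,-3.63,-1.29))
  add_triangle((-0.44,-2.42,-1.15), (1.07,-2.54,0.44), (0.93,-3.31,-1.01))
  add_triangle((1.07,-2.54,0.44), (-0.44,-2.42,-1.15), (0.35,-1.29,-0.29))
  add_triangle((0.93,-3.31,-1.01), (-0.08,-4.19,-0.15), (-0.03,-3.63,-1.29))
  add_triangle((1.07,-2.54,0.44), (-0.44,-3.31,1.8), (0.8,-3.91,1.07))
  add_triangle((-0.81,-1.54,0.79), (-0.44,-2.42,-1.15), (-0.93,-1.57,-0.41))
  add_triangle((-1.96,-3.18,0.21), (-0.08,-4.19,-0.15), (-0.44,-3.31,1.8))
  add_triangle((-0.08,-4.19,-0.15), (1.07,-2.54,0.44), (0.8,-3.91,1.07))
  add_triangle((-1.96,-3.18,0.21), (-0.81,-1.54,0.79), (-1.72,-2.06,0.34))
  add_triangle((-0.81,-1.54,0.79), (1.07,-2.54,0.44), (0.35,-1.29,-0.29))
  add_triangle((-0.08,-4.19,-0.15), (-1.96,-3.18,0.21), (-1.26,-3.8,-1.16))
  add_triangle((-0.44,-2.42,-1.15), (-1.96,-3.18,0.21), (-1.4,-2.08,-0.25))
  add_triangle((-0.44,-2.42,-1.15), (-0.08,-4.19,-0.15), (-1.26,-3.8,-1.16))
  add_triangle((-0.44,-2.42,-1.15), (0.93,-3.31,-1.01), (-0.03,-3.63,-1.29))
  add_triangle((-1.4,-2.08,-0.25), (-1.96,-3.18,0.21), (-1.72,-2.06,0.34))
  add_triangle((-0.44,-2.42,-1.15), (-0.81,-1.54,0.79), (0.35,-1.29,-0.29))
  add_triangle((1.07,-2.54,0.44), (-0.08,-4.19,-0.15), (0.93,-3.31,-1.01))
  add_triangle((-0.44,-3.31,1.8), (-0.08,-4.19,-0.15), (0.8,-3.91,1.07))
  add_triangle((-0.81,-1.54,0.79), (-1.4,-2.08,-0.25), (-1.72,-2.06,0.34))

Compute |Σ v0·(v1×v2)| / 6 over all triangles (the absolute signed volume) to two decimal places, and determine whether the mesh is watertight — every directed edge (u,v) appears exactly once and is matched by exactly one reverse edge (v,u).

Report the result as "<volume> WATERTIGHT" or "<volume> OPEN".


Per-triangle v0·(v1×v2)/6:
  t1: -0.0351
  t2: -0.0602
  t3: -0.3512
  t4: +0.0535
  t5: +0.4671
  t6: +0.3482
  t7: -0.6698
  t8: +0.1887
  t9: +0.7801
  t10: +0.1350
  t11: -0.3238
  t12: +2.4594
  t13: +0.6208
  t14: +0.1793
  t15: -0.3599
  t16: +1.6267
  t17: +0.2978
  t18: +0.6002
  t19: +0.1257
  t20: +0.1052
  t21: -0.4278
  t22: +1.0646
  t23: +1.4902
  t24: -0.1589
Σ = +8.1556 → |volume| = 8.16

Directed edges: 72 total, each appears once with its reverse present → watertight.

8.16 WATERTIGHT


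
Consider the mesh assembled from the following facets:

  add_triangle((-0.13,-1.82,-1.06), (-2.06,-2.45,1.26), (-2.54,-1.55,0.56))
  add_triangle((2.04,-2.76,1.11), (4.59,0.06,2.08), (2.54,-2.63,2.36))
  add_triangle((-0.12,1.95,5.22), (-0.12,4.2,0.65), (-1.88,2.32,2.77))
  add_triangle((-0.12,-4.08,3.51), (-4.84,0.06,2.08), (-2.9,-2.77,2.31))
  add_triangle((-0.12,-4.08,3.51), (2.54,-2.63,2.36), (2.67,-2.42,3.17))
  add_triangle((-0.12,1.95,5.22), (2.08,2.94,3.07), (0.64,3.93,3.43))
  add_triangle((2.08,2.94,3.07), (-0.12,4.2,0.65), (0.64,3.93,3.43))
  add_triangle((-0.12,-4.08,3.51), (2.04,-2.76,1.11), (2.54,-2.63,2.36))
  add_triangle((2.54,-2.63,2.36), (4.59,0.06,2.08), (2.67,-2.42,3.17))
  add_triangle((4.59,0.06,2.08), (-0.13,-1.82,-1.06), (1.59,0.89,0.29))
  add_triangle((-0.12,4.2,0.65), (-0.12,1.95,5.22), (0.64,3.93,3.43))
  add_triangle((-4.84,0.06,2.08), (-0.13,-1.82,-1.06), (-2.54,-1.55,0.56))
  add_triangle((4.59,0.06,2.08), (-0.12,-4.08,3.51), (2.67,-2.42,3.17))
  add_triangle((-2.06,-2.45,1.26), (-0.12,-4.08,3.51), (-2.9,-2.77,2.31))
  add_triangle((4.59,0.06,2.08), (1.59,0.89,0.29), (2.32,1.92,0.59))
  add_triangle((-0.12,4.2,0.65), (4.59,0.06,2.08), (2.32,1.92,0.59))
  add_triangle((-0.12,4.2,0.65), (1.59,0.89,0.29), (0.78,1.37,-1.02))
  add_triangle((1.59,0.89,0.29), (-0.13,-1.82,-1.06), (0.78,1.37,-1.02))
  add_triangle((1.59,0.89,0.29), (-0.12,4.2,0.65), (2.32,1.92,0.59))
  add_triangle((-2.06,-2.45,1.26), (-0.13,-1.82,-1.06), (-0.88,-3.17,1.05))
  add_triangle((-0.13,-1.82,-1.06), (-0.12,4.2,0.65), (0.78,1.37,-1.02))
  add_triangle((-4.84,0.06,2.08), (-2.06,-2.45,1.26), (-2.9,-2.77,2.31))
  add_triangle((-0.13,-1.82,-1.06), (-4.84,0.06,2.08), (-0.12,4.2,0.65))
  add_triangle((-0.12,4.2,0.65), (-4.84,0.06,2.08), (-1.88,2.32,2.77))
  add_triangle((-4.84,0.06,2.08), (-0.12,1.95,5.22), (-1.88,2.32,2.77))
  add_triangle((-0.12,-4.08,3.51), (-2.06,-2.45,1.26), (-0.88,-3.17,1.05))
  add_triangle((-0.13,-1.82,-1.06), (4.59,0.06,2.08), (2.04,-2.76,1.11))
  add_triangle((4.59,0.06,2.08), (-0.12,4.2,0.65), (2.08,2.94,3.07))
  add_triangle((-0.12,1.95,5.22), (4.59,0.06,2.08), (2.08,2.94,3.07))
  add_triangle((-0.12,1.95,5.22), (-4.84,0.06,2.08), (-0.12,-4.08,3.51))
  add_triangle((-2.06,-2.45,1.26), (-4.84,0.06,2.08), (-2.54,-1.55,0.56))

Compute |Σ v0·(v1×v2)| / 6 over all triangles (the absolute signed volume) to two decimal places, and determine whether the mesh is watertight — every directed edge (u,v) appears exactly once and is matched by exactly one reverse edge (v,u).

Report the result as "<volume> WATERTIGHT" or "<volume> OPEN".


Per-triangle v0·(v1×v2)/6:
  t1: +1.1436
  t2: +2.1993
  t3: +6.1357
  t4: +4.3259
  t5: +1.7550
  t6: +3.8342
  t7: +2.8974
  t8: +2.3909
  t9: +1.7229
  t10: +1.2645
  t11: +2.7169
  t12: +0.6424
  t13: +0.5785
  t14: +1.5260
  t15: +0.3156
  t16: +2.5011
  t17: +1.4805
  t18: +0.7945
  t19: +0.0780
  t20: +1.1234
  t21: +0.6033
  t22: +1.2760
  t23: +2.8999
  t24: +5.5364
  t25: +6.4914
  t26: +1.8136
  t27: +2.3922
  t28: +5.2684
  t29: +8.5768
  t30: +22.4525
  t31: +1.5395
Σ = +98.2762 → |volume| = 98.28

Directed edges: 93 total; 7 unmatched, e.g. (-0.12,-4.08,3.51)→(2.04,-2.76,1.11) → open.

98.28 OPEN


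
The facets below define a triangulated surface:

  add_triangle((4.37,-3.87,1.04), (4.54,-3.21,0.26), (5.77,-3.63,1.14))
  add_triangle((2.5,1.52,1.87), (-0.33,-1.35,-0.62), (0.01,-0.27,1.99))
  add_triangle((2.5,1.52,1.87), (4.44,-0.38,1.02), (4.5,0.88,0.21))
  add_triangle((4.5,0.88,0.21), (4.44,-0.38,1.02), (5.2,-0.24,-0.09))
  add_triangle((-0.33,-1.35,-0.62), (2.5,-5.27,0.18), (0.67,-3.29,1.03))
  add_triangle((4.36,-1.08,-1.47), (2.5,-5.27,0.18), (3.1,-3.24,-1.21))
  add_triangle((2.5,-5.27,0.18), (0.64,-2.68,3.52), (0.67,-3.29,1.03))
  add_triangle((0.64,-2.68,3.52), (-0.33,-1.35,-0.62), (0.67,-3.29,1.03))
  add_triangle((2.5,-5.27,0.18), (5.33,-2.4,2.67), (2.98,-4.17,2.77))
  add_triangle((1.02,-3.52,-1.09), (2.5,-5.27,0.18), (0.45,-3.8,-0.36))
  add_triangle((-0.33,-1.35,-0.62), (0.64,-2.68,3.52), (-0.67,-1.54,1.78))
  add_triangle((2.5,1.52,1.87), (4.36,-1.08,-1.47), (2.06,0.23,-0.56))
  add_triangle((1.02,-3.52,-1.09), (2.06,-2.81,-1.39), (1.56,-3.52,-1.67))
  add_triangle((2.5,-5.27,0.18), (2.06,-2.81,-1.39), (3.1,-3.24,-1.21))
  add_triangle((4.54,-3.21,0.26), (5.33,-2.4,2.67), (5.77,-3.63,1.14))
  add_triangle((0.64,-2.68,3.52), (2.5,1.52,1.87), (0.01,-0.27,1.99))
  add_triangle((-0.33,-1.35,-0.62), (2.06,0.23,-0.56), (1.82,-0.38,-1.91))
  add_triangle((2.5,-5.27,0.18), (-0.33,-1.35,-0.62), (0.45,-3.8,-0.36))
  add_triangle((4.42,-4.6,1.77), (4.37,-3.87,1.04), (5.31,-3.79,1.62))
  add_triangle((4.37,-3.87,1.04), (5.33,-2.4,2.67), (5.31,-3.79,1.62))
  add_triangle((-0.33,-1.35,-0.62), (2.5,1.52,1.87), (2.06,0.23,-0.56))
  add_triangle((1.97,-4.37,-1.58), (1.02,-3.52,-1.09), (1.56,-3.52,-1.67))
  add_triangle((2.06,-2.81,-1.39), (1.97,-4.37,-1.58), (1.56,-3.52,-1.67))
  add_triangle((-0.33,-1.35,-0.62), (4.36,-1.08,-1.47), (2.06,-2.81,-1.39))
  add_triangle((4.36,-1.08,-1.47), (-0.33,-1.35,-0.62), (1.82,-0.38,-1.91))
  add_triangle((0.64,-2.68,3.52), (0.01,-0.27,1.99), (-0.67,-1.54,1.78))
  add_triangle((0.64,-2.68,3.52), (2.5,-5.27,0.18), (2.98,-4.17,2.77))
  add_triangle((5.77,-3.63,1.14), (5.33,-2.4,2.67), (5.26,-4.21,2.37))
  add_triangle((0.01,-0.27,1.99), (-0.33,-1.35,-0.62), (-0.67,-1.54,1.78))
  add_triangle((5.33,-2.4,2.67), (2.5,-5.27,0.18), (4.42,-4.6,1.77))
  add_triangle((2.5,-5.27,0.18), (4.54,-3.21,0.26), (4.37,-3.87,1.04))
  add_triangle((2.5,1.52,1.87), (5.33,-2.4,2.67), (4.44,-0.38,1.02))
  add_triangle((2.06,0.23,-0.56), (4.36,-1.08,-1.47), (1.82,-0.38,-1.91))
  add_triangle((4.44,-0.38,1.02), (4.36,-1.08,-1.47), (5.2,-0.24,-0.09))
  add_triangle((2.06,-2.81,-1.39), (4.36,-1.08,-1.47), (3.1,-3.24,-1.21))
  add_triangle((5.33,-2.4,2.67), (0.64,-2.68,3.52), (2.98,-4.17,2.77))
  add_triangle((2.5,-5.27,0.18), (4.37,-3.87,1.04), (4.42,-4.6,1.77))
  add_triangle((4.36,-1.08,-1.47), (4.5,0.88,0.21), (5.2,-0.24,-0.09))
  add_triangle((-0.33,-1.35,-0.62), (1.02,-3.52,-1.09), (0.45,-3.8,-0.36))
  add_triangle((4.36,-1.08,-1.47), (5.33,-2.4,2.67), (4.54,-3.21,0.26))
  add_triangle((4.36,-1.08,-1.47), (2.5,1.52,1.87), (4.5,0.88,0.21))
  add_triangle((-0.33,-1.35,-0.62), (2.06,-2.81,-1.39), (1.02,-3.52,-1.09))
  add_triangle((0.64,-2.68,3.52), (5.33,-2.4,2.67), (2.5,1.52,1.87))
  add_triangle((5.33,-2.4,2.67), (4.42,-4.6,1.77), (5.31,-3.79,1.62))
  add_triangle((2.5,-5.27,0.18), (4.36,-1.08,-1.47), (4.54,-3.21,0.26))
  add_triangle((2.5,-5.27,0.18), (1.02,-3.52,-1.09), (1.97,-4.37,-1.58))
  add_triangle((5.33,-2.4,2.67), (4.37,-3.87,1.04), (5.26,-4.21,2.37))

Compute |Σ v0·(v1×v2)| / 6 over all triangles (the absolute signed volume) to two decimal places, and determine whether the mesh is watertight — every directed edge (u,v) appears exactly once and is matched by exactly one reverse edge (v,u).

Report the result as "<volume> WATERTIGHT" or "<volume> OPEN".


67.82 OPEN

Per-triangle v0·(v1×v2)/6:
  t1: +0.7466
  t2: -0.9924
  t3: +2.2700
  t4: +1.0776
  t5: +1.3033
  t6: +2.3945
  t7: +2.1734
  t8: +0.8354
  t9: +7.3962
  t10: +1.1583
  t11: +1.0386
  t12: +1.2502
  t13: -0.2592
  t14: +1.1967
  t15: +0.0337
  t16: +2.1854
  t17: -0.4960
  t18: -0.3739
  t19: +0.6552
  t20: -0.3293
  t21: -0.8471
  t22: +0.1676
  t23: +0.2369
  t24: +0.4985
  t25: +1.3864
  t26: +0.7640
  t27: +4.4739
  t28: +2.6206
  t29: -0.1822
  t30: -0.8509
  t31: +2.0712
  t32: +3.7186
  t33: +0.7043
  t34: +1.0470
  t35: +0.9739
  t36: +5.3243
  t37: +1.8056
  t38: +1.0953
  t39: +0.4227
  t40: +5.3644
  t41: -1.2473
  t42: +0.3676
  t43: +8.8318
  t44: +1.8590
  t45: +4.5016
  t46: +0.8775
  t47: -1.4321
Σ = +67.8173 → |volume| = 67.82

Directed edges: 141 total; 9 unmatched, e.g. (5.77,-3.63,1.14)→(4.37,-3.87,1.04) → open.


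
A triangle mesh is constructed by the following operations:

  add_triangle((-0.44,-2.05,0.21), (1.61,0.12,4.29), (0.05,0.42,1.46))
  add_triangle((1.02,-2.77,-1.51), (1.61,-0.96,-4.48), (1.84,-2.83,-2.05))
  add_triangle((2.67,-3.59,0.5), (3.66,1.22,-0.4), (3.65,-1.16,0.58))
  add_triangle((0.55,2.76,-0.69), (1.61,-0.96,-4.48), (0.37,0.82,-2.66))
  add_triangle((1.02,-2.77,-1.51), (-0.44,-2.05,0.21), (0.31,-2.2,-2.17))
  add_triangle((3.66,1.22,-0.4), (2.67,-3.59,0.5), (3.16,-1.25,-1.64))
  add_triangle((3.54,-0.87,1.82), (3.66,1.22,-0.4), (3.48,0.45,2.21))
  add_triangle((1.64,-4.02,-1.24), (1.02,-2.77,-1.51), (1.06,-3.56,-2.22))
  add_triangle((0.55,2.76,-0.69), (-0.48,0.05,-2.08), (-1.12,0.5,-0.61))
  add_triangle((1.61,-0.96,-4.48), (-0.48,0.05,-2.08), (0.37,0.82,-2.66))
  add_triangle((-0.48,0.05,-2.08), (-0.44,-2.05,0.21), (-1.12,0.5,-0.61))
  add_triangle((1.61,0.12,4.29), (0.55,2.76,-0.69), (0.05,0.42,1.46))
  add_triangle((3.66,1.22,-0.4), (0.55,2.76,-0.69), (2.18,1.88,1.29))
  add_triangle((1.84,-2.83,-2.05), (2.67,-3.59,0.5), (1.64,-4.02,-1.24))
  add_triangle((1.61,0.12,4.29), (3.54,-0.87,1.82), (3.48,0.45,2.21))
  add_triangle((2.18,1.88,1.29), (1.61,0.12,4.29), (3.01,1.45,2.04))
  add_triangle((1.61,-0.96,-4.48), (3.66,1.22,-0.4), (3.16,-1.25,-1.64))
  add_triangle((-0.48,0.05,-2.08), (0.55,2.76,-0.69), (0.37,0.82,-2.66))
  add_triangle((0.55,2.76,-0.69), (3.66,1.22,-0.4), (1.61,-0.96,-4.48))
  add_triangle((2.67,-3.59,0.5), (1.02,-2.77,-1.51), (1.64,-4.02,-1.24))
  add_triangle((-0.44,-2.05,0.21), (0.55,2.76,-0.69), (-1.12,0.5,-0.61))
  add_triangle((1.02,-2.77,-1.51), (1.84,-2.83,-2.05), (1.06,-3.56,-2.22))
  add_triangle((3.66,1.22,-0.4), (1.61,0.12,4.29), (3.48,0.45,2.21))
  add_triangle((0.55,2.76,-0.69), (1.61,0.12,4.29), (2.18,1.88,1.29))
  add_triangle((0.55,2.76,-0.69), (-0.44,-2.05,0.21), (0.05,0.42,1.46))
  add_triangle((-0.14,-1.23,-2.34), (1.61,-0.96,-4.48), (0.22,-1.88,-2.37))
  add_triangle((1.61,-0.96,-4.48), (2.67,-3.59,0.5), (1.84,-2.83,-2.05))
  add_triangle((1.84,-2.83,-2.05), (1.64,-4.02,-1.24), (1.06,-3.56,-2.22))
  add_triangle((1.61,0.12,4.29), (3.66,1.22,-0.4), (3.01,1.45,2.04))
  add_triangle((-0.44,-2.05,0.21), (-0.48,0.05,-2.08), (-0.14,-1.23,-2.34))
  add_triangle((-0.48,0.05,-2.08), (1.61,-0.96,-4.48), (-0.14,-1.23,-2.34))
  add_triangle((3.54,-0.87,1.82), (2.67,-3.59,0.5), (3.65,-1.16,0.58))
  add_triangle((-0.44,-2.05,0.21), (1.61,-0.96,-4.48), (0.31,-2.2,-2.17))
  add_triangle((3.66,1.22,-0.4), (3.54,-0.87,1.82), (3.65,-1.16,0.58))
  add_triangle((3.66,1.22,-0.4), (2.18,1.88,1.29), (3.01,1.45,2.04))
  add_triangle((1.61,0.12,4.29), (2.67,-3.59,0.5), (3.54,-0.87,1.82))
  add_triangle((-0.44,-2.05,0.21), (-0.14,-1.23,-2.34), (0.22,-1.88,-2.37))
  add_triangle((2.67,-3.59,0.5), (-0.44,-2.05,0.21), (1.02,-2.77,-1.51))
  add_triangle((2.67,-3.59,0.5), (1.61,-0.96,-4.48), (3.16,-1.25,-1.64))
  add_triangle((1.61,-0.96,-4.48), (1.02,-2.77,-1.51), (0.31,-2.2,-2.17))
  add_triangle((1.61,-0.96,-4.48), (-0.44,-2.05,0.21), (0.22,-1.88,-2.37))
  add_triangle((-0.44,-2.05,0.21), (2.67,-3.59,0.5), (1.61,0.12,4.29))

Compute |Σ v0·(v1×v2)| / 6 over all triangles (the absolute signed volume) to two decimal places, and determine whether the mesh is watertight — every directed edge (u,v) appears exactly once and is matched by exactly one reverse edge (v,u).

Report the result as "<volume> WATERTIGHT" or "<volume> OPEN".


Per-triangle v0·(v1×v2)/6:
  t1: +0.8726
  t2: +1.1632
  t3: +1.5272
  t4: +1.5857
  t5: +0.8420
  t6: +4.6505
  t7: +2.2834
  t8: -0.0896
  t9: +1.0506
  t10: +1.0571
  t11: +0.7764
  t12: +1.2088
  t13: +2.8452
  t14: +1.6888
  t15: +2.5382
  t16: +1.2700
  t17: +4.8654
  t18: +0.7498
  t19: +7.3400
  t20: -0.4109
  t21: -0.1627
  t22: -0.1617
  t23: +1.2758
  t24: +2.3035
  t25: +0.0274
  t26: +0.6613
  t27: +2.0412
  t28: +0.8247
  t29: +1.8189
  t30: +0.5014
  t31: +1.0308
  t32: +2.1089
  t33: -0.2627
  t34: +1.9753
  t35: +1.2502
  t36: +5.7275
  t37: +0.4168
  t38: +2.1815
  t39: +5.1843
  t40: +1.4766
  t41: +0.6147
  t42: +4.9858
Σ = +73.6342 → |volume| = 73.63

Directed edges: 126 total, each appears once with its reverse present → watertight.

73.63 WATERTIGHT


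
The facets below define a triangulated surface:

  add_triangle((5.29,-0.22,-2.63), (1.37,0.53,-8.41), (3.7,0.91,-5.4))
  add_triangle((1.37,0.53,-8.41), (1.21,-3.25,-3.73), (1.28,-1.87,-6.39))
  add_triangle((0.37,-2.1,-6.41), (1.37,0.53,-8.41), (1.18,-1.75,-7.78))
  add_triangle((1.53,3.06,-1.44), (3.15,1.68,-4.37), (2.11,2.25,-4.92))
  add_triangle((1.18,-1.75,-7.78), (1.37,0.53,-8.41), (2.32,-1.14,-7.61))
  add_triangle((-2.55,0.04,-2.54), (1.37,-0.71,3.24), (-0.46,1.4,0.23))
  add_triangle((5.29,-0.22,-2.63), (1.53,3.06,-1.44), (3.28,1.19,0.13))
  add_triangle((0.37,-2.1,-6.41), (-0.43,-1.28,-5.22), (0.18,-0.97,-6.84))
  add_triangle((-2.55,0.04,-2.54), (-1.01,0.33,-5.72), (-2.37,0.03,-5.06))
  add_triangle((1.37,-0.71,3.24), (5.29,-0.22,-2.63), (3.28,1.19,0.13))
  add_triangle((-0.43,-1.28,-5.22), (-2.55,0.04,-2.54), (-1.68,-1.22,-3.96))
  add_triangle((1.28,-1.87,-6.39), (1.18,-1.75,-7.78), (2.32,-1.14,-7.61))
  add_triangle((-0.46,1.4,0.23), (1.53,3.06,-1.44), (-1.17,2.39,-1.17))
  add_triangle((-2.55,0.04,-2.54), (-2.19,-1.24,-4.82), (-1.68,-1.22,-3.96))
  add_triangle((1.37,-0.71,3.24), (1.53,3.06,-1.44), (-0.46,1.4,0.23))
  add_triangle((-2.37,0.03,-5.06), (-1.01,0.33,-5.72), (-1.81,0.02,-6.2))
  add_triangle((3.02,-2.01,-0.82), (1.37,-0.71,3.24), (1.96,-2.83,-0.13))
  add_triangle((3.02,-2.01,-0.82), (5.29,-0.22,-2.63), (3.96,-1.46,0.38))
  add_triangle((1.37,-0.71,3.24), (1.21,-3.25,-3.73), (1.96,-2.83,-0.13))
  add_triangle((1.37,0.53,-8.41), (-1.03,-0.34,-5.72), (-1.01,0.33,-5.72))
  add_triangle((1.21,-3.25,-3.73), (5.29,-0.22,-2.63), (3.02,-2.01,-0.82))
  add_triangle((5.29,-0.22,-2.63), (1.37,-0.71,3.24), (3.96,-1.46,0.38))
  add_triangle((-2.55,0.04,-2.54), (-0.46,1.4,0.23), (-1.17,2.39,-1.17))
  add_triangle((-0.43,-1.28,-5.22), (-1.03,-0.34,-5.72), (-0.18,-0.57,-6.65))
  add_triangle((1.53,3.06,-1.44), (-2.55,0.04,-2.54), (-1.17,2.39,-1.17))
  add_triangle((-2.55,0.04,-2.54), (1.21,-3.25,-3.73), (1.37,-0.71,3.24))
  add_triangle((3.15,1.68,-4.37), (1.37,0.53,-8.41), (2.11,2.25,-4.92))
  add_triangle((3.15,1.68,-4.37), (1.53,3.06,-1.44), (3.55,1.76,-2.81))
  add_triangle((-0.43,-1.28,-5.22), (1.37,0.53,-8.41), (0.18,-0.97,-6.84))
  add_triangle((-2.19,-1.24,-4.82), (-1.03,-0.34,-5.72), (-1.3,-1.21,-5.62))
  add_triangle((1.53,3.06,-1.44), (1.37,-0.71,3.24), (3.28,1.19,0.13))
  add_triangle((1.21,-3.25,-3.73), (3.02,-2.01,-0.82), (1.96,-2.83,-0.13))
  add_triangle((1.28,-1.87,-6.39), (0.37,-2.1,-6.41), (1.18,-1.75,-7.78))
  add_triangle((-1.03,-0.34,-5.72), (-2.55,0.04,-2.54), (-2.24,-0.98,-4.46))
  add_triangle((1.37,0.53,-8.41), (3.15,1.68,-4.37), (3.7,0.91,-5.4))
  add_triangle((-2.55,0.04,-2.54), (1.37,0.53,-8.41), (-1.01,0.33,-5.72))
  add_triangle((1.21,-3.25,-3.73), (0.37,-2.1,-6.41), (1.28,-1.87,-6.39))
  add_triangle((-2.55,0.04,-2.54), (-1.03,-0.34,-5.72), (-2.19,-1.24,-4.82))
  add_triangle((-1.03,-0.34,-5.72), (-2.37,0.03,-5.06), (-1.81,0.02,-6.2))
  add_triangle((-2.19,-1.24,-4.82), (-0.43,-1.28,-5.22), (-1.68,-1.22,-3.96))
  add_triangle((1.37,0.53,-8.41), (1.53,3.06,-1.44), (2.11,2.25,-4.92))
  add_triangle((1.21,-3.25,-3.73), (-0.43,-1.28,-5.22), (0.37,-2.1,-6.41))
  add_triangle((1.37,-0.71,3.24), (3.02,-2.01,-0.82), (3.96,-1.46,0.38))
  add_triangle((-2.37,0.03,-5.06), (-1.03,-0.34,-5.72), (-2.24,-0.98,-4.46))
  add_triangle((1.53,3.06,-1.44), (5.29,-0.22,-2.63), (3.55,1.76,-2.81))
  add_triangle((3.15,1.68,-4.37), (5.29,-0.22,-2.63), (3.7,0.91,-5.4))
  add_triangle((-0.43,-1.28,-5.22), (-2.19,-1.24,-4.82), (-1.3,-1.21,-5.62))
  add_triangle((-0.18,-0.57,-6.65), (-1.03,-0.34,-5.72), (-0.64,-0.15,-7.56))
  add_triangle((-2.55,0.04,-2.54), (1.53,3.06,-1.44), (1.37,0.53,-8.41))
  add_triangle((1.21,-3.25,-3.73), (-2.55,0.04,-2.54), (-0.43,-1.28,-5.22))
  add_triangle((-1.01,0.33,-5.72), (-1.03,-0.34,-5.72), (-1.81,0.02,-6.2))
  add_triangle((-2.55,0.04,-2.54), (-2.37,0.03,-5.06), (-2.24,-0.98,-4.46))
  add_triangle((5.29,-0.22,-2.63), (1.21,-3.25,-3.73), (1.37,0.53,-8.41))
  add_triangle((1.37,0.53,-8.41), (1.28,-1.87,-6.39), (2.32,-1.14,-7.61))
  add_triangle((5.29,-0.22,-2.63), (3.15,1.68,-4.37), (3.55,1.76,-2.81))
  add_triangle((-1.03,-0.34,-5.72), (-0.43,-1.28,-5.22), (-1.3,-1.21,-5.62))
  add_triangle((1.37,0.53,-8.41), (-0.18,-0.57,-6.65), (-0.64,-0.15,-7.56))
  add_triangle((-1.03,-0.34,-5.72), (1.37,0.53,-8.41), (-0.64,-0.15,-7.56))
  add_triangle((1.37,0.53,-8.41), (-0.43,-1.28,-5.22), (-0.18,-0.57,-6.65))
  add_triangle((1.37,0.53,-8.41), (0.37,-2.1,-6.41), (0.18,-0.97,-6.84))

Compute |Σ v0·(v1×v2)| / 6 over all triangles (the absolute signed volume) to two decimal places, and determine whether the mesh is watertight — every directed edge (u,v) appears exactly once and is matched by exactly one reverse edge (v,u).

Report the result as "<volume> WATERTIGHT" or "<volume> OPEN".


Per-triangle v0·(v1×v2)/6:
  t1: +5.4070
  t2: +0.7511
  t3: +1.8104
  t4: +2.7507
  t5: +3.5907
  t6: +1.3115
  t7: +5.6434
  t8: +0.8942
  t9: +0.3748
  t10: +5.5993
  t11: -1.2877
  t12: +0.8845
  t13: +1.0989
  t14: +0.1592
  t15: +2.5011
  t16: +0.2968
  t17: +2.8143
  t18: +3.1241
  t19: +0.1234
  t20: +1.8227
  t21: +7.1200
  t22: +3.1257
  t23: +0.6964
  t24: +0.8557
  t25: +2.9815
  t26: +4.0194
  t27: +4.0534
  t28: +2.5394
  t29: +0.4074
  t30: +0.8422
  t31: +3.3721
  t32: +3.1066
  t33: +0.6031
  t34: -1.6878
  t35: +3.6057
  t36: -0.2002
  t37: +2.2115
  t38: +2.1429
  t39: +0.3217
  t40: +0.3199
  t41: +1.9235
  t42: +1.1273
  t43: +1.9895
  t44: +1.4474
  t45: +1.7355
  t46: +3.0550
  t47: +0.3045
  t48: +0.4105
  t49: +12.1169
  t50: +3.8809
  t51: +0.4504
  t52: +1.1578
  t53: +23.4226
  t54: -2.8987
  t55: +3.0473
  t56: +0.6921
  t57: +1.4854
  t58: -0.1150
  t59: +1.0740
  t60: +1.9549
Σ = +138.3688 → |volume| = 138.37

Directed edges: 180 total, each appears once with its reverse present → watertight.

138.37 WATERTIGHT
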